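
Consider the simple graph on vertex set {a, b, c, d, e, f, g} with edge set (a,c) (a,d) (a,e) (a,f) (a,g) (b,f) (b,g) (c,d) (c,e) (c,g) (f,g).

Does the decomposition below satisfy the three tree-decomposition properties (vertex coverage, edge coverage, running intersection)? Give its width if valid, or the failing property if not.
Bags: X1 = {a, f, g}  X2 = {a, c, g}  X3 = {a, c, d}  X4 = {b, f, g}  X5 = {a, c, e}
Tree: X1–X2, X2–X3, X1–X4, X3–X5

Yes; width 2.

Vertex coverage: the bags together contain {a, b, c, d, e, f, g}, the full vertex set. Edge coverage: each edge of G has both endpoints in at least one bag. Running intersection: for every vertex, the bags containing it form a connected subtree. All three properties hold, so this is a valid tree decomposition of width max|bag| − 1 = 2, and hence tw(G) ≤ 2.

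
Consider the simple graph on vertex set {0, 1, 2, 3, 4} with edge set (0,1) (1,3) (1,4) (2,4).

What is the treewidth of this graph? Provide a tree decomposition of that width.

Treewidth 1.
One such decomposition:
Bags: B1 = {1, 4}  B2 = {1, 3}  B3 = {2, 4}  B4 = {0, 1}
Tree: B1–B2, B1–B3, B2–B4

Every bag has size at most 2, so the width is 2 − 1 = 1 and tw(G) ≤ 1. Since G has at least one edge (e.g. 1–4), it is not an edgeless graph, so tw(G) ≥ 1. The upper and lower bounds meet at 1, so that is the treewidth.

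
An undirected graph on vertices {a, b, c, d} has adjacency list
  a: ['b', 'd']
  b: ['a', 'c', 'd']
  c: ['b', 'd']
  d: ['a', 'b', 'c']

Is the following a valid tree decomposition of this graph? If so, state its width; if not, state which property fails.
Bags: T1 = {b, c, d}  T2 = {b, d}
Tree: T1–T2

No — vertex a appears in no bag.

A tree decomposition must satisfy three properties: every vertex lies in some bag; for every edge, both endpoints lie together in some bag; and for every vertex, the bags containing it form a connected subtree. Here vertex a appears in no bag, so the decomposition is invalid.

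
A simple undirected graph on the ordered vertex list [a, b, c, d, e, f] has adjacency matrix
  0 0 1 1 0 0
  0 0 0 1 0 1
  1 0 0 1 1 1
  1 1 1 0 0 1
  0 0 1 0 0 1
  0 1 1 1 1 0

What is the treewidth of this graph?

A width-2 tree decomposition is:
Bags: B1 = {b, d, f}  B2 = {c, d, f}  B3 = {a, c, d}  B4 = {c, e, f}
Tree: B1–B2, B2–B3, B2–B4
Each bag holds 3 vertices, so the decomposition has width 2, which upper-bounds the treewidth. On the other hand G contains the 3-clique {a, c, d}. A clique must lie in a single bag of any decomposition, so no decomposition can have width below 2. The upper and lower bounds meet at 2, so that is the treewidth.

2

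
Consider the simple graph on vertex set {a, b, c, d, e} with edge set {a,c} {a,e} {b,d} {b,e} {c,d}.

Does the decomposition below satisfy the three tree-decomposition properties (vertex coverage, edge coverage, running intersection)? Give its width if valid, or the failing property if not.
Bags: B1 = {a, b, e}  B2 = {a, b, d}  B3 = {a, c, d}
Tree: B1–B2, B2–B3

Vertex coverage: the bags together contain {a, b, c, d, e}, the full vertex set. Edge coverage: each edge of G has both endpoints in at least one bag. Running intersection: for every vertex, the bags containing it form a connected subtree. All three properties hold, so this is a valid tree decomposition of width max|bag| − 1 = 2, and hence tw(G) ≤ 2.

Yes; width 2.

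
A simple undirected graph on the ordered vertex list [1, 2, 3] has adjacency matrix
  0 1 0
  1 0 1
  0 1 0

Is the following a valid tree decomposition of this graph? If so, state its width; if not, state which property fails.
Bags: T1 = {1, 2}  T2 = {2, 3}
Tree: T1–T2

Checking the three conditions: (i) the bags cover all of {1, 2, 3}; (ii) for each edge, some bag contains both endpoints; (iii) the bags containing any fixed vertex form a subtree. All hold, so the decomposition is valid with width 2 − 1 = 1.

Yes; width 1.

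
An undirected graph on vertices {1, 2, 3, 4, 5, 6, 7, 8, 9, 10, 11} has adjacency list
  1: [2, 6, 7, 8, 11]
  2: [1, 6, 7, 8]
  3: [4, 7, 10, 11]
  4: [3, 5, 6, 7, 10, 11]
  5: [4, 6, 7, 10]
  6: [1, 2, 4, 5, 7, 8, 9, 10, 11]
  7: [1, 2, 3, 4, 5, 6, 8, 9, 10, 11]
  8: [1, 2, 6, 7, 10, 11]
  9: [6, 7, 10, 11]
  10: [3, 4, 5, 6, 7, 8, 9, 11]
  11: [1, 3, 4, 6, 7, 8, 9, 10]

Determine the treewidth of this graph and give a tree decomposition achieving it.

Treewidth 4.
One such decomposition:
Bags: B1 = {3, 4, 7, 10, 11}  B2 = {4, 6, 7, 10, 11}  B3 = {6, 7, 8, 10, 11}  B4 = {1, 6, 7, 8, 11}  B5 = {1, 2, 6, 7, 8}  B6 = {4, 5, 6, 7, 10}  B7 = {6, 7, 9, 10, 11}
Tree: B1–B2, B2–B3, B3–B4, B4–B5, B2–B6, B3–B7

Every bag has size at most 5, so the width is 5 − 1 = 4 and tw(G) ≤ 4. Conversely, {3, 4, 7, 10, 11} is a clique of size 5, and the vertices of any clique must share a bag in every tree decomposition; so some bag has ≥ 5 vertices and tw(G) ≥ 4. The upper and lower bounds meet at 4, so that is the treewidth.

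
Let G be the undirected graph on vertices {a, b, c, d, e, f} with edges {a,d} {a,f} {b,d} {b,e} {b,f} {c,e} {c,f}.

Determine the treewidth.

A width-2 tree decomposition is:
Bags: B1 = {b, c, e}  B2 = {b, c, f}  B3 = {b, d, f}  B4 = {a, d, f}
Tree: B1–B2, B2–B3, B3–B4
The largest bag has 3 vertices, giving width 2; this decomposition certifies tw(G) ≤ 2. For the lower bound, G contains the cycle e–c–f–b–e, so G is not a forest; only forests have treewidth ≤ 1, hence tw(G) ≥ 2. Hence tw(G) = 2 exactly.

2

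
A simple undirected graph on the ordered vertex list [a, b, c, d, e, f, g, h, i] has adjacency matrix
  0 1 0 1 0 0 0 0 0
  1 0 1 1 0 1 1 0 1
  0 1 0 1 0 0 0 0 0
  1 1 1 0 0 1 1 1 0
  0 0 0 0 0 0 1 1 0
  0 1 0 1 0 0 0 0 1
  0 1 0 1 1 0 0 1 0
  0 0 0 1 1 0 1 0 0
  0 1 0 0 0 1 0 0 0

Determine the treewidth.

2

A width-2 tree decomposition is:
Bags: B1 = {b, d, g}  B2 = {b, c, d}  B3 = {d, g, h}  B4 = {b, d, f}  B5 = {a, b, d}  B6 = {b, f, i}  B7 = {e, g, h}
Tree: B1–B2, B1–B3, B2–B4, B4–B5, B4–B6, B3–B7
The largest bag has 3 vertices, giving width 2; this decomposition certifies tw(G) ≤ 2. Conversely, {d, g, h} is a clique of size 3, and the vertices of any clique must share a bag in every tree decomposition; so some bag has ≥ 3 vertices and tw(G) ≥ 2. Therefore the treewidth is 2.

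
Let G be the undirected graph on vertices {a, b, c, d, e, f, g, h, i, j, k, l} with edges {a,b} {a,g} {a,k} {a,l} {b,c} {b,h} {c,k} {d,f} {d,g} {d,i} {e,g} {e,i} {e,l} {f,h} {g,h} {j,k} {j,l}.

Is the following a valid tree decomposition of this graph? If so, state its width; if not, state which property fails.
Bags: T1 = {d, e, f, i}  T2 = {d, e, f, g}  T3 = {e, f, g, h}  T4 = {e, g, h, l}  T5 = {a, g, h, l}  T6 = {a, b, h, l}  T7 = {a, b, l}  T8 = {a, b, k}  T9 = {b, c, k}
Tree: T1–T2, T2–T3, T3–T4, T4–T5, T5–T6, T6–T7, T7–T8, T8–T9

A tree decomposition must satisfy three properties: every vertex lies in some bag; for every edge, both endpoints lie together in some bag; and for every vertex, the bags containing it form a connected subtree. Here vertex j appears in no bag, so the decomposition is invalid.

No — vertex j appears in no bag.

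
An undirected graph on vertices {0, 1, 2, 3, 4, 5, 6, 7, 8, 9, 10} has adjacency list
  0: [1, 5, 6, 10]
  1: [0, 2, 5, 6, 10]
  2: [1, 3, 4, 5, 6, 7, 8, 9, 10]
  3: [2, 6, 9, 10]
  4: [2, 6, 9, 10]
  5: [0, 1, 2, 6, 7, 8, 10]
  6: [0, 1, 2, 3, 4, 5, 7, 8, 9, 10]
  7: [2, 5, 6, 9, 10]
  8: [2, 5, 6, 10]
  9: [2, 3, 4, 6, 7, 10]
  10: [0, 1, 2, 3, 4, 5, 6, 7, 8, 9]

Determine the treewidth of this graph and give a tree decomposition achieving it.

Each bag holds 5 vertices, so the decomposition has width 4, which upper-bounds the treewidth. Conversely, {0, 1, 5, 6, 10} is a clique of size 5, and the vertices of any clique must share a bag in every tree decomposition; so some bag has ≥ 5 vertices and tw(G) ≥ 4. Therefore the treewidth is 4.

Treewidth 4.
One such decomposition:
Bags: B1 = {1, 2, 5, 6, 10}  B2 = {2, 5, 6, 8, 10}  B3 = {2, 5, 6, 7, 10}  B4 = {2, 6, 7, 9, 10}  B5 = {2, 3, 6, 9, 10}  B6 = {0, 1, 5, 6, 10}  B7 = {2, 4, 6, 9, 10}
Tree: B1–B2, B1–B3, B3–B4, B4–B5, B1–B6, B5–B7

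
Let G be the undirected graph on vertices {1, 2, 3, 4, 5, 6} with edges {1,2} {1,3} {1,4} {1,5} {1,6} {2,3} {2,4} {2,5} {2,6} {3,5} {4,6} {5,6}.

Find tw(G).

3

A width-3 tree decomposition is:
Bags: B1 = {1, 2, 4, 6}  B2 = {1, 2, 5, 6}  B3 = {1, 2, 3, 5}
Tree: B1–B2, B2–B3
The largest bag has 4 vertices, giving width 3; this decomposition certifies tw(G) ≤ 3. Conversely, {1, 2, 4, 6} is a clique of size 4, and the vertices of any clique must share a bag in every tree decomposition; so some bag has ≥ 4 vertices and tw(G) ≥ 3. Hence tw(G) = 3 exactly.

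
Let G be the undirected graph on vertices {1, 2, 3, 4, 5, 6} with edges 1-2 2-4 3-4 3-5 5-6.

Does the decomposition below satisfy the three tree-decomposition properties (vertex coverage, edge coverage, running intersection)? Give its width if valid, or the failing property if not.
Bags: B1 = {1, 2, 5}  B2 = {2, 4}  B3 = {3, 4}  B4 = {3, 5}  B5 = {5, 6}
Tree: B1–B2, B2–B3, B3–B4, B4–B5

No — bags containing vertex 5 are not connected in the tree.

A tree decomposition must satisfy three properties: every vertex lies in some bag; for every edge, both endpoints lie together in some bag; and for every vertex, the bags containing it form a connected subtree. Here bags containing vertex 5 are not connected in the tree, so the decomposition is invalid.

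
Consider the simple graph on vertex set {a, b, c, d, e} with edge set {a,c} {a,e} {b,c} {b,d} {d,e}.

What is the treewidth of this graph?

A width-2 tree decomposition is:
Bags: B1 = {b, c, d}  B2 = {a, c, d}  B3 = {a, d, e}
Tree: B1–B2, B2–B3
Every bag has size at most 3, so the width is 3 − 1 = 2 and tw(G) ≤ 2. Since d–b–c–a–e–d is a cycle in G, G is not acyclic. Forests are exactly the graphs of treewidth ≤ 1, so tw(G) ≥ 2. The upper and lower bounds meet at 2, so that is the treewidth.

2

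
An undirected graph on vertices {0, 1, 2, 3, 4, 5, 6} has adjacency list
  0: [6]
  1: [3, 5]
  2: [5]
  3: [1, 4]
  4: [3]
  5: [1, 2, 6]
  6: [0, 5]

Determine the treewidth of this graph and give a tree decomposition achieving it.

Treewidth 1.
One such decomposition:
Bags: B1 = {1, 5}  B2 = {5, 6}  B3 = {1, 3}  B4 = {2, 5}  B5 = {0, 6}  B6 = {3, 4}
Tree: B1–B2, B1–B3, B1–B4, B2–B5, B3–B6

Every bag has size at most 2, so the width is 2 − 1 = 1 and tw(G) ≤ 1. G has an edge, so its treewidth is at least 1. The upper and lower bounds meet at 1, so that is the treewidth.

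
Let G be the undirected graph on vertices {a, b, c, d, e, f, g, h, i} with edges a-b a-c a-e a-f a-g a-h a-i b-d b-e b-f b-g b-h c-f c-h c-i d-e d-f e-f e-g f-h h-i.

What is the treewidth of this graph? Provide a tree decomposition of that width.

Treewidth 3.
One such decomposition:
Bags: B1 = {a, b, e, f}  B2 = {a, b, f, h}  B3 = {a, c, f, h}  B4 = {a, b, e, g}  B5 = {b, d, e, f}  B6 = {a, c, h, i}
Tree: B1–B2, B2–B3, B1–B4, B1–B5, B3–B6

Each bag holds 4 vertices, so the decomposition has width 3, which upper-bounds the treewidth. For the lower bound, the 4 vertices {b, d, e, f} are pairwise adjacent, and any tree decomposition puts a clique entirely inside one bag — forcing width ≥ 3. The upper and lower bounds meet at 3, so that is the treewidth.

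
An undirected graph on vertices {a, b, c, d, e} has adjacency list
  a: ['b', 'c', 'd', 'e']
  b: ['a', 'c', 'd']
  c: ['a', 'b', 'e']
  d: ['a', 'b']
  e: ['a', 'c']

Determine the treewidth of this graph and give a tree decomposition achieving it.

Treewidth 2.
One optimal decomposition is:
Bags: B1 = {a, c, e}  B2 = {a, b, c}  B3 = {a, b, d}
Tree: B1–B2, B2–B3

Every bag has size at most 3, so the width is 3 − 1 = 2 and tw(G) ≤ 2. For the lower bound, the 3 vertices {a, b, d} are pairwise adjacent, and any tree decomposition puts a clique entirely inside one bag — forcing width ≥ 2. The upper and lower bounds meet at 2, so that is the treewidth.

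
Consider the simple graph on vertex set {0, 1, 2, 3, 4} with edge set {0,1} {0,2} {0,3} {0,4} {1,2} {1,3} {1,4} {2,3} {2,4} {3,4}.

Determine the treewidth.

A width-4 tree decomposition is:
Bags: B1 = {0, 1, 2, 3, 4}
Tree: (single bag)
With just one bag of size 5, the width is 5 − 1 = 4, so tw(G) ≤ 4. On the other hand G contains the 5-clique {0, 1, 2, 3, 4}. A clique must lie in a single bag of any decomposition, so no decomposition can have width below 4. Therefore the treewidth is 4.

4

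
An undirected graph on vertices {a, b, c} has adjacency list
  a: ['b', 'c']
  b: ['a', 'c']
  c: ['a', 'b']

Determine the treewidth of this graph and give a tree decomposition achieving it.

With just one bag of size 3, the width is 3 − 1 = 2, so tw(G) ≤ 2. For the lower bound, the 3 vertices {a, b, c} are pairwise adjacent, and any tree decomposition puts a clique entirely inside one bag — forcing width ≥ 2. Hence tw(G) = 2 exactly.

Treewidth 2.
Bags: B1 = {a, b, c}
Tree: (single bag)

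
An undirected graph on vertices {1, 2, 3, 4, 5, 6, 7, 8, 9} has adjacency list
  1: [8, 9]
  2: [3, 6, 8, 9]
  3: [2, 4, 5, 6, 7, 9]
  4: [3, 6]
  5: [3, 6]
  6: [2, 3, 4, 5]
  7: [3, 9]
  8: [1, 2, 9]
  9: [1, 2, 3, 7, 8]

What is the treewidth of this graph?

A width-2 tree decomposition is:
Bags: B1 = {2, 3, 9}  B2 = {2, 8, 9}  B3 = {1, 8, 9}  B4 = {2, 3, 6}  B5 = {3, 5, 6}  B6 = {3, 4, 6}  B7 = {3, 7, 9}
Tree: B1–B2, B2–B3, B1–B4, B4–B5, B5–B6, B1–B7
The largest bag has 3 vertices, giving width 2; this decomposition certifies tw(G) ≤ 2. For the lower bound, the 3 vertices {1, 8, 9} are pairwise adjacent, and any tree decomposition puts a clique entirely inside one bag — forcing width ≥ 2. Combining the bounds, tw(G) = 2.

2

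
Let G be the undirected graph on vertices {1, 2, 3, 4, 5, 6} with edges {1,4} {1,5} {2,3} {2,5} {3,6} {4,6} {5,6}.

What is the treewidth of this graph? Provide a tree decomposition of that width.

Each bag holds 3 vertices, so the decomposition has width 2, which upper-bounds the treewidth. For the lower bound, G contains the cycle 1–4–6–5–1, so G is not a forest; only forests have treewidth ≤ 1, hence tw(G) ≥ 2. Combining the bounds, tw(G) = 2.

Treewidth 2.
One optimal decomposition is:
Bags: B1 = {1, 4, 5}  B2 = {4, 5, 6}  B3 = {2, 5, 6}  B4 = {2, 3, 6}
Tree: B1–B2, B2–B3, B3–B4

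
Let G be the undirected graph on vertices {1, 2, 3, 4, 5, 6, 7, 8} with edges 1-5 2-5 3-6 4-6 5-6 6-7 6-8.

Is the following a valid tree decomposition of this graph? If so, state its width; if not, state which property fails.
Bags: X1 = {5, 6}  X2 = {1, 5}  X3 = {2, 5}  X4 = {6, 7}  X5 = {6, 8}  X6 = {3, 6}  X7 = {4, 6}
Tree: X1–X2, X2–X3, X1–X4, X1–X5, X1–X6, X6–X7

Every vertex of G appears in some bag (union = {1, 2, 3, 4, 5, 6, 7, 8}); every edge is covered by a bag; and for each vertex v the set of bags containing v is connected in the bag tree. The decomposition is therefore valid. The largest bag has 2 vertices, so the width is 1.

Yes; width 1.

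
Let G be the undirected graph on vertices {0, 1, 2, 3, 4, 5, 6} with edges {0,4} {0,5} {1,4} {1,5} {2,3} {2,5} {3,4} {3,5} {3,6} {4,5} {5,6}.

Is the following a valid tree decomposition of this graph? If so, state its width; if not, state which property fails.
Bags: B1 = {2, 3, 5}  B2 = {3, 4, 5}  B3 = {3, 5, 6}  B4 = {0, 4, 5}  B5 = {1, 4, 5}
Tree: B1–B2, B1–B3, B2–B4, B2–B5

Checking the three conditions: (i) the bags cover all of {0, 1, 2, 3, 4, 5, 6}; (ii) for each edge, some bag contains both endpoints; (iii) the bags containing any fixed vertex form a subtree. All hold, so the decomposition is valid with width 3 − 1 = 2.

Yes; width 2.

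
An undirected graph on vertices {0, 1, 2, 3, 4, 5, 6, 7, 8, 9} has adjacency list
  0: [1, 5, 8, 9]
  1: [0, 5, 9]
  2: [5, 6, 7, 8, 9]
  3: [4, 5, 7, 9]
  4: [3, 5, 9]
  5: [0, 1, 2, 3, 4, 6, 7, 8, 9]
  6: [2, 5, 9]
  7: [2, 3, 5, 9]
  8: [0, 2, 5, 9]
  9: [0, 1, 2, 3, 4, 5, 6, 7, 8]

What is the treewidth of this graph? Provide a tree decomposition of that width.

Treewidth 3.
One optimal decomposition is:
Bags: B1 = {0, 1, 5, 9}  B2 = {0, 5, 8, 9}  B3 = {2, 5, 8, 9}  B4 = {2, 5, 7, 9}  B5 = {3, 5, 7, 9}  B6 = {3, 4, 5, 9}  B7 = {2, 5, 6, 9}
Tree: B1–B2, B2–B3, B3–B4, B4–B5, B5–B6, B4–B7

The largest bag has 4 vertices, giving width 3; this decomposition certifies tw(G) ≤ 3. Conversely, {0, 5, 8, 9} is a clique of size 4, and the vertices of any clique must share a bag in every tree decomposition; so some bag has ≥ 4 vertices and tw(G) ≥ 3. Therefore the treewidth is 3.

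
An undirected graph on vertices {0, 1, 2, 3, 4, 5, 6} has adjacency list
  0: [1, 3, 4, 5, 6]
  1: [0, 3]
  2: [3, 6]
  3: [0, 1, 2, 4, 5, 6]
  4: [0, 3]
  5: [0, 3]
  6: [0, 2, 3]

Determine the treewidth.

2

A width-2 tree decomposition is:
Bags: B1 = {0, 3, 4}  B2 = {0, 3, 5}  B3 = {0, 1, 3}  B4 = {0, 3, 6}  B5 = {2, 3, 6}
Tree: B1–B2, B2–B3, B2–B4, B4–B5
The largest bag has 3 vertices, giving width 2; this decomposition certifies tw(G) ≤ 2. Conversely, {0, 1, 3} is a clique of size 3, and the vertices of any clique must share a bag in every tree decomposition; so some bag has ≥ 3 vertices and tw(G) ≥ 2. Therefore the treewidth is 2.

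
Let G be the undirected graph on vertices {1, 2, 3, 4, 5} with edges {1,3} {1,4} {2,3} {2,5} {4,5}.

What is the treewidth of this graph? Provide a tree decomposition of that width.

Treewidth 2.
One optimal decomposition is:
Bags: B1 = {2, 4, 5}  B2 = {1, 2, 4}  B3 = {1, 2, 3}
Tree: B1–B2, B2–B3

Each bag holds 3 vertices, so the decomposition has width 2, which upper-bounds the treewidth. For the lower bound, G contains the cycle 2–5–4–1–3–2, so G is not a forest; only forests have treewidth ≤ 1, hence tw(G) ≥ 2. Therefore the treewidth is 2.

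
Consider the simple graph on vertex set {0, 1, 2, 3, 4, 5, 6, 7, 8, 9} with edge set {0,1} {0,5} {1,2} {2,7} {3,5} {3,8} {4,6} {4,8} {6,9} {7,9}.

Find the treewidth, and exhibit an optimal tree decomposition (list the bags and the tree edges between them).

Every bag has size at most 3, so the width is 3 − 1 = 2 and tw(G) ≤ 2. The edges 1–0–5–3–8–4–6–9–7–2–1 form a cycle, so G is not a tree and its treewidth is at least 2. Therefore the treewidth is 2.

Treewidth 2.
One optimal decomposition is:
Bags: B1 = {0, 1, 5}  B2 = {1, 3, 5}  B3 = {1, 3, 8}  B4 = {1, 4, 8}  B5 = {1, 4, 6}  B6 = {1, 6, 9}  B7 = {1, 7, 9}  B8 = {1, 2, 7}
Tree: B1–B2, B2–B3, B3–B4, B4–B5, B5–B6, B6–B7, B7–B8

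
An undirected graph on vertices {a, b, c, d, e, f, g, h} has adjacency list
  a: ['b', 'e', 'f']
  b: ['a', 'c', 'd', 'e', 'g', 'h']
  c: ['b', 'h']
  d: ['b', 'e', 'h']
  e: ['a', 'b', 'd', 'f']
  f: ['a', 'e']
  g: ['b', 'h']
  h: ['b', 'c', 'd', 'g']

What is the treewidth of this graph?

2

A width-2 tree decomposition is:
Bags: B1 = {b, c, h}  B2 = {b, d, h}  B3 = {b, d, e}  B4 = {a, b, e}  B5 = {b, g, h}  B6 = {a, e, f}
Tree: B1–B2, B2–B3, B3–B4, B1–B5, B4–B6
Every bag has size at most 3, so the width is 3 − 1 = 2 and tw(G) ≤ 2. For the lower bound, the 3 vertices {a, e, f} are pairwise adjacent, and any tree decomposition puts a clique entirely inside one bag — forcing width ≥ 2. Hence tw(G) = 2 exactly.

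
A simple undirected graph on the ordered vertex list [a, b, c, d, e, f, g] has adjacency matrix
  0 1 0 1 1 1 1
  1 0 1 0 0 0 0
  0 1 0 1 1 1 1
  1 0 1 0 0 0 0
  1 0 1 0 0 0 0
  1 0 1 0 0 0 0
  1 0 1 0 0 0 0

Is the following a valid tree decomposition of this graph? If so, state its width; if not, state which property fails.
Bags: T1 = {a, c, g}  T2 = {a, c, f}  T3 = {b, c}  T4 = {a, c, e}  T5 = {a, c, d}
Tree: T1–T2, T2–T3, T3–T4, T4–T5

No — edge (a,b) lies in no bag.

A tree decomposition must satisfy three properties: every vertex lies in some bag; for every edge, both endpoints lie together in some bag; and for every vertex, the bags containing it form a connected subtree. Here edge (a,b) lies in no bag, so the decomposition is invalid.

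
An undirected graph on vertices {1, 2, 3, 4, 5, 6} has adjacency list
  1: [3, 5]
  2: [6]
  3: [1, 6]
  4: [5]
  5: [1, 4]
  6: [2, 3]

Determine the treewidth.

A width-1 tree decomposition is:
Bags: B1 = {2, 6}  B2 = {3, 6}  B3 = {1, 3}  B4 = {1, 5}  B5 = {4, 5}
Tree: B1–B2, B2–B3, B3–B4, B4–B5
Each bag holds 2 vertices, so the decomposition has width 1, which upper-bounds the treewidth. Since G has at least one edge (e.g. 2–6), it is not an edgeless graph, so tw(G) ≥ 1. The upper and lower bounds meet at 1, so that is the treewidth.

1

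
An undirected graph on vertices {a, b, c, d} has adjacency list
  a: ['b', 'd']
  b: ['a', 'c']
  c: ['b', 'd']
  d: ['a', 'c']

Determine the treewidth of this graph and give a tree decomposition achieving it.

Each bag holds 3 vertices, so the decomposition has width 2, which upper-bounds the treewidth. Since b–a–d–c–b is a cycle in G, G is not acyclic. Forests are exactly the graphs of treewidth ≤ 1, so tw(G) ≥ 2. The upper and lower bounds meet at 2, so that is the treewidth.

Treewidth 2.
Bags: B1 = {a, b, d}  B2 = {b, c, d}
Tree: B1–B2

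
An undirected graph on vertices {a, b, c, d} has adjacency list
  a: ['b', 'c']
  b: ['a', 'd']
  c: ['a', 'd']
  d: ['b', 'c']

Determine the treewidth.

A width-2 tree decomposition is:
Bags: B1 = {b, c, d}  B2 = {a, b, c}
Tree: B1–B2
Each bag holds 3 vertices, so the decomposition has width 2, which upper-bounds the treewidth. Since c–d–b–a–c is a cycle in G, G is not acyclic. Forests are exactly the graphs of treewidth ≤ 1, so tw(G) ≥ 2. Therefore the treewidth is 2.

2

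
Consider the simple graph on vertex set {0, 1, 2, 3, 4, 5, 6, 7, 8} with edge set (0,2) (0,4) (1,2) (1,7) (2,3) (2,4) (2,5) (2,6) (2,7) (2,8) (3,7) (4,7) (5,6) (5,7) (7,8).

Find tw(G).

2

A width-2 tree decomposition is:
Bags: B1 = {2, 3, 7}  B2 = {1, 2, 7}  B3 = {2, 4, 7}  B4 = {0, 2, 4}  B5 = {2, 5, 7}  B6 = {2, 7, 8}  B7 = {2, 5, 6}
Tree: B1–B2, B1–B3, B3–B4, B2–B5, B2–B6, B5–B7
Every bag has size at most 3, so the width is 3 − 1 = 2 and tw(G) ≤ 2. For the lower bound, the 3 vertices {0, 2, 4} are pairwise adjacent, and any tree decomposition puts a clique entirely inside one bag — forcing width ≥ 2. Hence tw(G) = 2 exactly.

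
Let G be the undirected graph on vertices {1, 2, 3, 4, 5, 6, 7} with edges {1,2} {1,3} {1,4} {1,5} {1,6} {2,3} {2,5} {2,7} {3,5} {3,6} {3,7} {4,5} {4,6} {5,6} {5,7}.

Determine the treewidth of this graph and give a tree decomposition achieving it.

The largest bag has 4 vertices, giving width 3; this decomposition certifies tw(G) ≤ 3. For the lower bound, the 4 vertices {1, 2, 3, 5} are pairwise adjacent, and any tree decomposition puts a clique entirely inside one bag — forcing width ≥ 3. Therefore the treewidth is 3.

Treewidth 3.
Bags: B1 = {1, 3, 5, 6}  B2 = {1, 2, 3, 5}  B3 = {2, 3, 5, 7}  B4 = {1, 4, 5, 6}
Tree: B1–B2, B2–B3, B1–B4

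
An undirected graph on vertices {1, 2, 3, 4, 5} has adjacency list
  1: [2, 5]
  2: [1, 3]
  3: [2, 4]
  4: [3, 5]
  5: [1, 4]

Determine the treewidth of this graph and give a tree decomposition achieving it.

Treewidth 2.
One optimal decomposition is:
Bags: B1 = {1, 2, 3}  B2 = {1, 3, 5}  B3 = {3, 4, 5}
Tree: B1–B2, B2–B3

Each bag holds 3 vertices, so the decomposition has width 2, which upper-bounds the treewidth. For the lower bound, G contains the cycle 3–2–1–5–4–3, so G is not a forest; only forests have treewidth ≤ 1, hence tw(G) ≥ 2. The upper and lower bounds meet at 2, so that is the treewidth.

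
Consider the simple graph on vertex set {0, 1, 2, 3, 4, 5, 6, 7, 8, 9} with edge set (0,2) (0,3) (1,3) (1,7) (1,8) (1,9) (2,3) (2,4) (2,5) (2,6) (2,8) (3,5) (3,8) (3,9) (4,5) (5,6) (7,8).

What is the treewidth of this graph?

2

A width-2 tree decomposition is:
Bags: B1 = {0, 2, 3}  B2 = {2, 3, 5}  B3 = {2, 3, 8}  B4 = {2, 4, 5}  B5 = {1, 3, 8}  B6 = {2, 5, 6}  B7 = {1, 3, 9}  B8 = {1, 7, 8}
Tree: B1–B2, B1–B3, B2–B4, B3–B5, B4–B6, B5–B7, B5–B8
Every bag has size at most 3, so the width is 3 − 1 = 2 and tw(G) ≤ 2. On the other hand G contains the 3-clique {1, 3, 8}. A clique must lie in a single bag of any decomposition, so no decomposition can have width below 2. Therefore the treewidth is 2.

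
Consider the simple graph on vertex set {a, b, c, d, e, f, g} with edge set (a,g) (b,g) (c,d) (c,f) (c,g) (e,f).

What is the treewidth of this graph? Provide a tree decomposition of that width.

Treewidth 1.
One optimal decomposition is:
Bags: B1 = {a, g}  B2 = {c, g}  B3 = {b, g}  B4 = {c, d}  B5 = {c, f}  B6 = {e, f}
Tree: B1–B2, B2–B3, B2–B4, B2–B5, B5–B6

Each bag holds 2 vertices, so the decomposition has width 1, which upper-bounds the treewidth. Any graph with an edge has treewidth ≥ 1, and G has the edge g–a. Therefore the treewidth is 1.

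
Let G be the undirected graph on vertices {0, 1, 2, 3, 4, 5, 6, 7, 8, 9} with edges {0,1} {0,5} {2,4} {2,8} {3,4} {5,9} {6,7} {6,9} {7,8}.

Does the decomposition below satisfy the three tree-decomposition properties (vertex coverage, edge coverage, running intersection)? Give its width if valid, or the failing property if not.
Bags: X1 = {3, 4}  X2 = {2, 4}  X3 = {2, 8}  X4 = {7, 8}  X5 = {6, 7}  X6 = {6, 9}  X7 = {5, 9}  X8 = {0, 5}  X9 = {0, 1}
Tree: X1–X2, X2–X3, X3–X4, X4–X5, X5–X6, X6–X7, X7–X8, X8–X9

Every vertex of G appears in some bag (union = {0, 1, 2, 3, 4, 5, 6, 7, 8, 9}); every edge is covered by a bag; and for each vertex v the set of bags containing v is connected in the bag tree. The decomposition is therefore valid. The largest bag has 2 vertices, so the width is 1.

Yes; width 1.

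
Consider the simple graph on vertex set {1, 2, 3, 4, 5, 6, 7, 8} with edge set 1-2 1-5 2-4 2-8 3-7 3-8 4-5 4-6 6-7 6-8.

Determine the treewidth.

2

A width-2 tree decomposition is:
Bags: B1 = {1, 2, 5}  B2 = {2, 4, 5}  B3 = {2, 4, 8}  B4 = {4, 6, 8}  B5 = {3, 6, 8}  B6 = {3, 6, 7}
Tree: B1–B2, B2–B3, B3–B4, B4–B5, B5–B6
Each bag holds 3 vertices, so the decomposition has width 2, which upper-bounds the treewidth. The edges 1–5–4–2–1 form a cycle, so G is not a tree and its treewidth is at least 2. Combining the bounds, tw(G) = 2.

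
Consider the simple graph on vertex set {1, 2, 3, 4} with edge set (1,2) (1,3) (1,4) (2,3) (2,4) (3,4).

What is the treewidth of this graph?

3

A width-3 tree decomposition is:
Bags: B1 = {1, 2, 3, 4}
Tree: (single bag)
With just one bag of size 4, the width is 4 − 1 = 3, so tw(G) ≤ 3. On the other hand G contains the 4-clique {1, 2, 3, 4}. A clique must lie in a single bag of any decomposition, so no decomposition can have width below 3. Hence tw(G) = 3 exactly.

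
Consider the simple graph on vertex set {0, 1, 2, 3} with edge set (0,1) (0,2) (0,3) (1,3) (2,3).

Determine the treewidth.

2

A width-2 tree decomposition is:
Bags: B1 = {0, 1, 3}  B2 = {0, 2, 3}
Tree: B1–B2
Every bag has size at most 3, so the width is 3 − 1 = 2 and tw(G) ≤ 2. Conversely, {0, 1, 3} is a clique of size 3, and the vertices of any clique must share a bag in every tree decomposition; so some bag has ≥ 3 vertices and tw(G) ≥ 2. Hence tw(G) = 2 exactly.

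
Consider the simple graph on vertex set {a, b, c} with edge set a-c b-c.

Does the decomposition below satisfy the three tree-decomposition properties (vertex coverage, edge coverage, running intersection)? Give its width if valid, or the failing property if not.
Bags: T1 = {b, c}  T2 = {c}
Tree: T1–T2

A tree decomposition must satisfy three properties: every vertex lies in some bag; for every edge, both endpoints lie together in some bag; and for every vertex, the bags containing it form a connected subtree. Here vertex a appears in no bag, so the decomposition is invalid.

No — vertex a appears in no bag.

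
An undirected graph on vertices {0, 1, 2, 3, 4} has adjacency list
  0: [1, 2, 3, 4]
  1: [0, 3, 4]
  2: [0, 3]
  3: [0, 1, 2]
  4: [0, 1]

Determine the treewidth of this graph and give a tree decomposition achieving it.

Treewidth 2.
One optimal decomposition is:
Bags: B1 = {0, 1, 4}  B2 = {0, 1, 3}  B3 = {0, 2, 3}
Tree: B1–B2, B2–B3

Every bag has size at most 3, so the width is 3 − 1 = 2 and tw(G) ≤ 2. For the lower bound, the 3 vertices {0, 1, 3} are pairwise adjacent, and any tree decomposition puts a clique entirely inside one bag — forcing width ≥ 2. The upper and lower bounds meet at 2, so that is the treewidth.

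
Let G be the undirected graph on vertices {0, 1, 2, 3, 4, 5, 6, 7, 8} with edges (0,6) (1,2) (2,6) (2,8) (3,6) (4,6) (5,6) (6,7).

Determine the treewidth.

A width-1 tree decomposition is:
Bags: B1 = {5, 6}  B2 = {4, 6}  B3 = {2, 6}  B4 = {1, 2}  B5 = {6, 7}  B6 = {2, 8}  B7 = {0, 6}  B8 = {3, 6}
Tree: B1–B2, B2–B3, B3–B4, B1–B5, B3–B6, B1–B7, B7–B8
Every bag has size at most 2, so the width is 2 − 1 = 1 and tw(G) ≤ 1. Since G has at least one edge (e.g. 6–5), it is not an edgeless graph, so tw(G) ≥ 1. The upper and lower bounds meet at 1, so that is the treewidth.

1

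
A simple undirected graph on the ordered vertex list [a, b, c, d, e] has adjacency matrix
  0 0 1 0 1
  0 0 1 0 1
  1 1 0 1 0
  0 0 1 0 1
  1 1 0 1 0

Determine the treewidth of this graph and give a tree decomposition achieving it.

Treewidth 2.
One such decomposition:
Bags: B1 = {c, d, e}  B2 = {a, c, e}  B3 = {b, c, e}
Tree: B1–B2, B2–B3

Each bag holds 3 vertices, so the decomposition has width 2, which upper-bounds the treewidth. For the lower bound, G contains the cycle c–d–e–a–c, so G is not a forest; only forests have treewidth ≤ 1, hence tw(G) ≥ 2. Combining the bounds, tw(G) = 2.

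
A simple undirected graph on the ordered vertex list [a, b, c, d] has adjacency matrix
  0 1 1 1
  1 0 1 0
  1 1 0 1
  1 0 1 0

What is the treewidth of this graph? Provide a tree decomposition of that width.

The largest bag has 3 vertices, giving width 2; this decomposition certifies tw(G) ≤ 2. On the other hand G contains the 3-clique {a, c, d}. A clique must lie in a single bag of any decomposition, so no decomposition can have width below 2. Combining the bounds, tw(G) = 2.

Treewidth 2.
Bags: B1 = {a, c, d}  B2 = {a, b, c}
Tree: B1–B2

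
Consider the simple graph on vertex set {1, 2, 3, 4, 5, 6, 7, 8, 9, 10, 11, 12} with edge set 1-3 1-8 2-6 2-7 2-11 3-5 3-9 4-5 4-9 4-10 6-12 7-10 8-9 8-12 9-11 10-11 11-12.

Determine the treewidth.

A width-3 tree decomposition is:
Bags: B1 = {2, 6, 7, 12}  B2 = {2, 7, 11, 12}  B3 = {7, 10, 11, 12}  B4 = {8, 10, 11, 12}  B5 = {8, 9, 10, 11}  B6 = {4, 8, 9, 10}  B7 = {1, 4, 8, 9}  B8 = {1, 3, 4, 9}  B9 = {1, 3, 4, 5}
Tree: B1–B2, B2–B3, B3–B4, B4–B5, B5–B6, B6–B7, B7–B8, B8–B9
Each bag holds 4 vertices, so the decomposition has width 3, which upper-bounds the treewidth. For the lower bound: the 4 vertex sets {2,6,7}, {12}, {11}, {4,8,9,10} are disjoint, each induces a connected subgraph, and every pair is joined by at least one edge of G. Contracting each set to a single vertex therefore yields K_{4} as a minor, and since treewidth is minor-monotone, tw(G) ≥ tw(K_{4}) = 3. The upper and lower bounds meet at 3, so that is the treewidth.

3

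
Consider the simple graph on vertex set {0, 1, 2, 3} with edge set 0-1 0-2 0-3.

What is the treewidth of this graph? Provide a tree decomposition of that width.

Every bag has size at most 2, so the width is 2 − 1 = 1 and tw(G) ≤ 1. Since G has at least one edge (e.g. 3–0), it is not an edgeless graph, so tw(G) ≥ 1. Hence tw(G) = 1 exactly.

Treewidth 1.
One such decomposition:
Bags: B1 = {0, 3}  B2 = {0, 2}  B3 = {0, 1}
Tree: B1–B2, B2–B3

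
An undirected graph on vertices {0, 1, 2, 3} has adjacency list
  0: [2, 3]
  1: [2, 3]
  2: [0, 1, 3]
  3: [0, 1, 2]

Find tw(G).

A width-2 tree decomposition is:
Bags: B1 = {0, 2, 3}  B2 = {1, 2, 3}
Tree: B1–B2
Each bag holds 3 vertices, so the decomposition has width 2, which upper-bounds the treewidth. Conversely, {0, 2, 3} is a clique of size 3, and the vertices of any clique must share a bag in every tree decomposition; so some bag has ≥ 3 vertices and tw(G) ≥ 2. Combining the bounds, tw(G) = 2.

2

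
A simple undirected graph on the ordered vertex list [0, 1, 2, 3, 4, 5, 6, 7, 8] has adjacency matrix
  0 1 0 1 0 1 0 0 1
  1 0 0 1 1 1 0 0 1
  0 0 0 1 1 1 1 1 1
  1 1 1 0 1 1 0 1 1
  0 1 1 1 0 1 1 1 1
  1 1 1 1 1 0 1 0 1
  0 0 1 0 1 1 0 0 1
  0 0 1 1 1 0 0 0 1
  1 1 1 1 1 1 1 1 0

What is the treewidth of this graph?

A width-4 tree decomposition is:
Bags: B1 = {1, 3, 4, 5, 8}  B2 = {2, 3, 4, 5, 8}  B3 = {2, 4, 5, 6, 8}  B4 = {0, 1, 3, 5, 8}  B5 = {2, 3, 4, 7, 8}
Tree: B1–B2, B2–B3, B1–B4, B2–B5
Every bag has size at most 5, so the width is 5 − 1 = 4 and tw(G) ≤ 4. On the other hand G contains the 5-clique {0, 1, 3, 5, 8}. A clique must lie in a single bag of any decomposition, so no decomposition can have width below 4. Hence tw(G) = 4 exactly.

4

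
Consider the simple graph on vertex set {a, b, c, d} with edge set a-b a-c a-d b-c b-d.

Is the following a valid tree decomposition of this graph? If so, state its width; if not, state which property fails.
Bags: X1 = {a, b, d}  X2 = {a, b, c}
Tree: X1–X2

Every vertex of G appears in some bag (union = {a, b, c, d}); every edge is covered by a bag; and for each vertex v the set of bags containing v is connected in the bag tree. The decomposition is therefore valid. The largest bag has 3 vertices, so the width is 2.

Yes; width 2.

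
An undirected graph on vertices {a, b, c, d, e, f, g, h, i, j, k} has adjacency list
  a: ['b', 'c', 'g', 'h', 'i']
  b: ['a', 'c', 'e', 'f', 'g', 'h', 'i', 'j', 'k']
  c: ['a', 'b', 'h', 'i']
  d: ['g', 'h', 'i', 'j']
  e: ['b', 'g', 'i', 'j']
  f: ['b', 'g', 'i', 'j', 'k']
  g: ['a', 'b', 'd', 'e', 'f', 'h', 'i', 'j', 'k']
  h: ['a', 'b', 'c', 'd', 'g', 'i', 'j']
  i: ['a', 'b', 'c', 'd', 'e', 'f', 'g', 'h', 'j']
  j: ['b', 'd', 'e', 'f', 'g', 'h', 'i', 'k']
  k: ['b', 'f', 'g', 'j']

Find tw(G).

A width-4 tree decomposition is:
Bags: B1 = {b, f, g, i, j}  B2 = {b, e, g, i, j}  B3 = {b, g, h, i, j}  B4 = {d, g, h, i, j}  B5 = {a, b, g, h, i}  B6 = {b, f, g, j, k}  B7 = {a, b, c, h, i}
Tree: B1–B2, B2–B3, B3–B4, B3–B5, B1–B6, B5–B7
Every bag has size at most 5, so the width is 5 − 1 = 4 and tw(G) ≤ 4. On the other hand G contains the 5-clique {d, g, h, i, j}. A clique must lie in a single bag of any decomposition, so no decomposition can have width below 4. Hence tw(G) = 4 exactly.

4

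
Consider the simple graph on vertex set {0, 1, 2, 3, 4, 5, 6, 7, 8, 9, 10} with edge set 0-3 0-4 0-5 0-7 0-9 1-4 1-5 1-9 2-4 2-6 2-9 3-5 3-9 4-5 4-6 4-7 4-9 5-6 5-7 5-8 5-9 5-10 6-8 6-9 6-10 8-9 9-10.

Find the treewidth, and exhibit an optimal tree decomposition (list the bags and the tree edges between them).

Every bag has size at most 4, so the width is 4 − 1 = 3 and tw(G) ≤ 3. Conversely, {2, 4, 6, 9} is a clique of size 4, and the vertices of any clique must share a bag in every tree decomposition; so some bag has ≥ 4 vertices and tw(G) ≥ 3. Hence tw(G) = 3 exactly.

Treewidth 3.
One such decomposition:
Bags: B1 = {4, 5, 6, 9}  B2 = {5, 6, 9, 10}  B3 = {2, 4, 6, 9}  B4 = {0, 4, 5, 9}  B5 = {1, 4, 5, 9}  B6 = {0, 3, 5, 9}  B7 = {0, 4, 5, 7}  B8 = {5, 6, 8, 9}
Tree: B1–B2, B1–B3, B1–B4, B4–B5, B4–B6, B4–B7, B1–B8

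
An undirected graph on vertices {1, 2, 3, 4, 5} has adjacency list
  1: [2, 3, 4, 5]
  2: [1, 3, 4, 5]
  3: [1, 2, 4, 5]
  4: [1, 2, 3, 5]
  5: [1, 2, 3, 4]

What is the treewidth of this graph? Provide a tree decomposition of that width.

With just one bag of size 5, the width is 5 − 1 = 4, so tw(G) ≤ 4. For the lower bound, the 5 vertices {1, 2, 3, 4, 5} are pairwise adjacent, and any tree decomposition puts a clique entirely inside one bag — forcing width ≥ 4. Combining the bounds, tw(G) = 4.

Treewidth 4.
One optimal decomposition is:
Bags: B1 = {1, 2, 3, 4, 5}
Tree: (single bag)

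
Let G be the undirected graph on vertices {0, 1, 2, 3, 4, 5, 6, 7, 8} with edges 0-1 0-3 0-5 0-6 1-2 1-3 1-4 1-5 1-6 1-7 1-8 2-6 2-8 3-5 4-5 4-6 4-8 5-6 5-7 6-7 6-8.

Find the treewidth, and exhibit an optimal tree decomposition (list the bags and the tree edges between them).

Treewidth 3.
One optimal decomposition is:
Bags: B1 = {1, 5, 6, 7}  B2 = {1, 4, 5, 6}  B3 = {1, 4, 6, 8}  B4 = {0, 1, 5, 6}  B5 = {0, 1, 3, 5}  B6 = {1, 2, 6, 8}
Tree: B1–B2, B2–B3, B2–B4, B4–B5, B3–B6

Each bag holds 4 vertices, so the decomposition has width 3, which upper-bounds the treewidth. On the other hand G contains the 4-clique {0, 1, 3, 5}. A clique must lie in a single bag of any decomposition, so no decomposition can have width below 3. Therefore the treewidth is 3.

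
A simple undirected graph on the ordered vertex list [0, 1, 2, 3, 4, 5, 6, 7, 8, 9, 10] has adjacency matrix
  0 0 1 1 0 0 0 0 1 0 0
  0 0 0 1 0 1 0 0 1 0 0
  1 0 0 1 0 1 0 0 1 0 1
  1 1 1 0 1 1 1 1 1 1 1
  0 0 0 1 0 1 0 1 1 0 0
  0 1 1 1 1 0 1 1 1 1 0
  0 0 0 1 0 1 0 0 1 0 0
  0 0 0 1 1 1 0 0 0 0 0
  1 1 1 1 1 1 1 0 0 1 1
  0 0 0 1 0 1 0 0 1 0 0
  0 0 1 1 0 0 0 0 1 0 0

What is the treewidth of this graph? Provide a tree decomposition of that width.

Each bag holds 4 vertices, so the decomposition has width 3, which upper-bounds the treewidth. Conversely, {0, 2, 3, 8} is a clique of size 4, and the vertices of any clique must share a bag in every tree decomposition; so some bag has ≥ 4 vertices and tw(G) ≥ 3. The upper and lower bounds meet at 3, so that is the treewidth.

Treewidth 3.
One such decomposition:
Bags: B1 = {3, 4, 5, 8}  B2 = {1, 3, 5, 8}  B3 = {2, 3, 5, 8}  B4 = {3, 5, 6, 8}  B5 = {0, 2, 3, 8}  B6 = {2, 3, 8, 10}  B7 = {3, 4, 5, 7}  B8 = {3, 5, 8, 9}
Tree: B1–B2, B1–B3, B1–B4, B3–B5, B5–B6, B1–B7, B1–B8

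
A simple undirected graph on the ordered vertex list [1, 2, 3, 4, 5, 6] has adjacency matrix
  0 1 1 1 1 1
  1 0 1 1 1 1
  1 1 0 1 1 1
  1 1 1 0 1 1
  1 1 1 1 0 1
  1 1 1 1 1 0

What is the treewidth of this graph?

5

A width-5 tree decomposition is:
Bags: B1 = {1, 2, 3, 4, 5, 6}
Tree: (single bag)
A single bag containing all 6 vertices is trivially a valid decomposition of width 5. On the other hand G contains the 6-clique {1, 2, 3, 4, 5, 6}. A clique must lie in a single bag of any decomposition, so no decomposition can have width below 5. The upper and lower bounds meet at 5, so that is the treewidth.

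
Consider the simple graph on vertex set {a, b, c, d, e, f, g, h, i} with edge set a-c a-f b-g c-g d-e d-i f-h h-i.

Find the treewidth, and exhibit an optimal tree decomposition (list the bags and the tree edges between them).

The largest bag has 2 vertices, giving width 1; this decomposition certifies tw(G) ≤ 1. G has an edge, so its treewidth is at least 1. Combining the bounds, tw(G) = 1.

Treewidth 1.
Bags: B1 = {d, e}  B2 = {d, i}  B3 = {h, i}  B4 = {f, h}  B5 = {a, f}  B6 = {a, c}  B7 = {c, g}  B8 = {b, g}
Tree: B1–B2, B2–B3, B3–B4, B4–B5, B5–B6, B6–B7, B7–B8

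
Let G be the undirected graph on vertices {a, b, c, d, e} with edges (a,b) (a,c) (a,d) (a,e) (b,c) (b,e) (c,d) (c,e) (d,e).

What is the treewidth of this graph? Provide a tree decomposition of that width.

Treewidth 3.
One such decomposition:
Bags: B1 = {a, b, c, e}  B2 = {a, c, d, e}
Tree: B1–B2

The largest bag has 4 vertices, giving width 3; this decomposition certifies tw(G) ≤ 3. On the other hand G contains the 4-clique {a, c, d, e}. A clique must lie in a single bag of any decomposition, so no decomposition can have width below 3. Therefore the treewidth is 3.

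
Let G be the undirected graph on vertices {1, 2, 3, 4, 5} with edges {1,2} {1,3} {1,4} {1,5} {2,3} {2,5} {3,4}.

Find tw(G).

A width-2 tree decomposition is:
Bags: B1 = {1, 2, 3}  B2 = {1, 3, 4}  B3 = {1, 2, 5}
Tree: B1–B2, B1–B3
The largest bag has 3 vertices, giving width 2; this decomposition certifies tw(G) ≤ 2. For the lower bound, the 3 vertices {1, 2, 3} are pairwise adjacent, and any tree decomposition puts a clique entirely inside one bag — forcing width ≥ 2. Combining the bounds, tw(G) = 2.

2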